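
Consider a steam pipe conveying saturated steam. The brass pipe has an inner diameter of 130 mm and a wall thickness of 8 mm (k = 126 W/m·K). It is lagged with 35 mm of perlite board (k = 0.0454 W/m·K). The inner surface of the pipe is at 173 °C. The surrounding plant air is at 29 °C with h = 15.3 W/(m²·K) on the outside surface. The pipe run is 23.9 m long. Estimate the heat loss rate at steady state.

Q ≈ 2340 W

Cylindrical conduction, so R = ln(r₂/r₁)/(2πkL) per layer, in series:
R_brass pipe wall = ln(73/65)/(2π×126×23.9) = 6.135×10^-6 K/W
R_perlite board = ln(108/73)/(2π×0.0454×23.9) = 0.05745 K/W
R_outer film = 1/(h_o·2πr_oL) = 1/(15.3×2π×0.108×23.9) = 0.00403 K/W
R_total = 0.06149 K/W
Q = ΔT/R_total = 144/0.06149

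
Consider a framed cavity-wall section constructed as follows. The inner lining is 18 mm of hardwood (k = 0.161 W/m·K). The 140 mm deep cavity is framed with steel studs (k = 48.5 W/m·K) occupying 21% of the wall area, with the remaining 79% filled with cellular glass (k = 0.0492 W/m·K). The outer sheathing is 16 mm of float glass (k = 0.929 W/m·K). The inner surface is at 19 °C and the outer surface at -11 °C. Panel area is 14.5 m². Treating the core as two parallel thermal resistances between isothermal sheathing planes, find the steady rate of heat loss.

Q ≈ 3050 W

Sheathing layers in series; stud and cavity paths in parallel between them.
R_inner = 0.018/(0.161×14.5) = 0.00771 K/W
R_stud  = 0.14/(48.5×0.21×14.5) = 9.48×10^-4 K/W
R_cav   = 0.14/(0.0492×0.79×14.5) = 0.2484 K/W
1/R_core = 1/R_stud + 1/R_cav → R_core = 9.444×10^-4 K/W
R_outer = 0.016/(0.929×14.5) = 0.001188 K/W
R_total = 0.009843 K/W
Q = ΔT/R_total = 30/0.009843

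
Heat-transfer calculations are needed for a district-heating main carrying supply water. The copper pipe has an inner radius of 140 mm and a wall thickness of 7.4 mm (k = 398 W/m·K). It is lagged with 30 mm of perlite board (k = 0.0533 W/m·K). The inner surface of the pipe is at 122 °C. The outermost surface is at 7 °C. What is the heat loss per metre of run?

q′ ≈ 208 W/m

Per-layer cylindrical resistances, series-summed:
R_copper pipe wall = ln(147.4/140)/(2π×398×1) = 2.06×10^-5 K/W
R_perlite board = ln(177.4/147.4)/(2π×0.0533×1) = 0.5532 K/W
R_total = 0.5532 K/W
Q = ΔT/R_total = 115/0.5532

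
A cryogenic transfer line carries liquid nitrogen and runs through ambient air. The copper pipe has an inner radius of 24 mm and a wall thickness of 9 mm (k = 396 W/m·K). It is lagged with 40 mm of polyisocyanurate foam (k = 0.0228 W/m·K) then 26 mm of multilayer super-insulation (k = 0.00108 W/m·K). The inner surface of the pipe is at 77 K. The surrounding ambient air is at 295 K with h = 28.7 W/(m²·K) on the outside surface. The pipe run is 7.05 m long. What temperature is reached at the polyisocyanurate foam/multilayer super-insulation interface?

T ≈ 101 K

Treating each annulus and film as a series resistance:
R_copper pipe wall = ln(33/24)/(2π×396×7.05) = 1.815×10^-5 K/W
R_polyisocyanurate foam = ln(73/33)/(2π×0.0228×7.05) = 0.7861 K/W
R_multilayer super-insulation = ln(99/73)/(2π×0.00108×7.05) = 6.368 K/W
R_outer film = 1/(h_o·2πr_oL) = 1/(28.7×2π×0.099×7.05) = 0.007945 K/W
R_total = 7.162 K/W
Q = ΔT/R_total = 218/7.162
Q = 30.4 W
T_interface = T_inner + Q·ΣR(inner→interface) = 77 + 30.4×0.7861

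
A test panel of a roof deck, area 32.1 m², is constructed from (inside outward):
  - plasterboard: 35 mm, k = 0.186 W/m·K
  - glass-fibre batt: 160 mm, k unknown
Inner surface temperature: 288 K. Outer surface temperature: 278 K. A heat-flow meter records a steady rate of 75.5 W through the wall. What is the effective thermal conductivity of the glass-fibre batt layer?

k ≈ 0.0394 W/(m·K)

Using the resistance-network approach (series):
R_plasterboard = L/(kA) = 0.035/(0.186×32.1) = 0.005862 K/W
Sum of known resistances R_other = 0.005862 K/W
Total R = ΔT/Q = 10/75.5 = 0.1325 K/W
R_glass-fibre batt = R_total − R_other = 0.1266 K/W
k = L/(R·A) = 0.16/(0.1266×32.1)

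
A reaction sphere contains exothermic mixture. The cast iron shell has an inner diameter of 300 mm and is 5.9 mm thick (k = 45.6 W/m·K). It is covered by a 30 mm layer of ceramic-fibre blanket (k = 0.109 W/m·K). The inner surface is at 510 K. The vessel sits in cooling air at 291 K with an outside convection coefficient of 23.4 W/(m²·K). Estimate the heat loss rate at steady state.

For a spherical shell R = (1/r₁ − 1/r₂)/(4πk); film R = 1/(h·4πr²). In series:
R_cast iron shell = (1/0.15 − 1/0.1559)/(4π×45.6) = 4.403×10^-4 K/W
R_ceramic-fibre blanket = (1/0.1559 − 1/0.1859)/(4π×0.109) = 0.7557 K/W
R_outer film = 1/(h·4πr_o²) = 1/(23.4×4π×0.1859²) = 0.0984 K/W
R_total = 0.8546 K/W
Q = ΔT/R_total = 219/0.8546

Q ≈ 256 W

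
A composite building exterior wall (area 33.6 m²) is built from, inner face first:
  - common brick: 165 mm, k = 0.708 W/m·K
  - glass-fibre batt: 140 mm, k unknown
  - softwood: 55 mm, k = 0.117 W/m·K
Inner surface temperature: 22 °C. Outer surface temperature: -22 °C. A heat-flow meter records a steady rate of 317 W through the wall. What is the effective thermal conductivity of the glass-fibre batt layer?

k ≈ 0.0353 W/(m·K)

Series thermal resistances:
R_common brick = L/(kA) = 0.165/(0.708×33.6) = 0.006936 K/W
R_softwood = L/(kA) = 0.055/(0.117×33.6) = 0.01399 K/W
Sum of known resistances R_other = 0.02093 K/W
Total R = ΔT/Q = 44/317 = 0.1388 K/W
R_glass-fibre batt = R_total − R_other = 0.1179 K/W
k = L/(R·A) = 0.14/(0.1179×33.6)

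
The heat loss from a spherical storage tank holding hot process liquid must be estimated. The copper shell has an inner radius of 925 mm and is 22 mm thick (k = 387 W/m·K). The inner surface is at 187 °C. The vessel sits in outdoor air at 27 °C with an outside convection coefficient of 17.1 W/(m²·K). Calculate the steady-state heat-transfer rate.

Spherical conduction: R = (1/r_in − 1/r_out)/(4πk) per layer; series-sum.
R_copper shell = (1/0.925 − 1/0.947)/(4π×387) = 5.164×10^-6 K/W
R_outer film = 1/(h·4πr_o²) = 1/(17.1×4π×0.947²) = 0.005189 K/W
R_total = 0.005194 K/W
Q = ΔT/R_total = 160/0.005194

Q ≈ 30800 W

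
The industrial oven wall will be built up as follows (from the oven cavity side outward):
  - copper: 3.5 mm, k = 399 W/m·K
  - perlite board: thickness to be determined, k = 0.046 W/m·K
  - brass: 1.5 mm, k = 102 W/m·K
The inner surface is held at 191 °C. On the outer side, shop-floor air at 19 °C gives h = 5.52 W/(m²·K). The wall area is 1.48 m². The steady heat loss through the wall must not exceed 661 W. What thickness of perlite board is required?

Model the wall as resistances in series:
R_copper = L/(kA) = 0.0035/(399×1.48) = 5.927×10^-6 K/W
R_brass = L/(kA) = 0.0015/(102×1.48) = 9.936×10^-6 K/W
R_outer film = 1/(h_o·A) = 1/(5.52×1.48) = 0.1224 K/W
Sum of the known resistances R_other = 0.1224 K/W
Required total resistance R_tot = ΔT/Q_allow = 172/661 = 0.2602 K/W
R_perlite board = R_tot − R_other = 0.1378 K/W
L = R·k·A = 0.1378×0.046×1.48

L ≈ 9.38 mm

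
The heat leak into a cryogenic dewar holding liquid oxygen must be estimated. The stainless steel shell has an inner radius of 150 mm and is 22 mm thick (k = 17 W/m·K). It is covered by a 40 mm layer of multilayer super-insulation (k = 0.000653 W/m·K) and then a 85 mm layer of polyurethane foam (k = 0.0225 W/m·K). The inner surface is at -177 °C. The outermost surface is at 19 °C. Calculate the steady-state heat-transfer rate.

Each spherical layer contributes R = (1/r_i − 1/r_o)/(4πk):
R_stainless steel shell = (1/0.15 − 1/0.172)/(4π×17) = 0.003992 K/W
R_multilayer super-insulation = (1/0.172 − 1/0.212)/(4π×0.000653) = 133.7 K/W
R_polyurethane foam = (1/0.212 − 1/0.297)/(4π×0.0225) = 4.775 K/W
R_total = 138.5 K/W
Q = ΔT/R_total = 196/138.5

Q ≈ 1.42 W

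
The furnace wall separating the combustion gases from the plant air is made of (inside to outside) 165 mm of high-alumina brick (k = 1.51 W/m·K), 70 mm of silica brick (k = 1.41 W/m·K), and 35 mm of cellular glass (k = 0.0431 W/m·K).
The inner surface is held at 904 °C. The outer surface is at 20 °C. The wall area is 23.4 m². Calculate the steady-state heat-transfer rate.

Thermal resistances in series:
R_high-alumina brick = L/(kA) = 0.165/(1.51×23.4) = 0.00467 K/W
R_silica brick = L/(kA) = 0.07/(1.41×23.4) = 0.002122 K/W
R_cellular glass = L/(kA) = 0.035/(0.0431×23.4) = 0.0347 K/W
R_total = 0.04149 K/W
Q = ΔT / R_total = 884 / 0.04149

Q ≈ 21300 W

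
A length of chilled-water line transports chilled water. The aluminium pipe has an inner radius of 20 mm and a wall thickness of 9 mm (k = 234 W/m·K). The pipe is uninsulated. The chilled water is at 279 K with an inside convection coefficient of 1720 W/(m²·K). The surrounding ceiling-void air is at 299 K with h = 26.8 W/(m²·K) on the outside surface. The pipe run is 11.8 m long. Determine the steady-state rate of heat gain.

Cylindrical conduction, so R = ln(r₂/r₁)/(2πkL) per layer, in series:
R_inner film = 1/(h_i·2πr₁L) = 1/(1720×2π×0.02×11.8) = 3.921×10^-4 K/W
R_aluminium pipe wall = ln(29/20)/(2π×234×11.8) = 2.142×10^-5 K/W
R_outer film = 1/(h_o·2πr_oL) = 1/(26.8×2π×0.029×11.8) = 0.01735 K/W
R_total = 0.01777 K/W
Q = ΔT/R_total = 20/0.01777

Q ≈ 1130 W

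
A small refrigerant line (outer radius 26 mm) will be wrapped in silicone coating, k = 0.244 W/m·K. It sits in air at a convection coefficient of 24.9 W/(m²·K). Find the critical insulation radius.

For a cylinder r_cr = k/h = 0.244/24.9
r_cr = 9.8 mm; since the bare radius (26 mm) is above r_cr, any added insulation will reduce heat loss.

r_cr ≈ 9.8 mm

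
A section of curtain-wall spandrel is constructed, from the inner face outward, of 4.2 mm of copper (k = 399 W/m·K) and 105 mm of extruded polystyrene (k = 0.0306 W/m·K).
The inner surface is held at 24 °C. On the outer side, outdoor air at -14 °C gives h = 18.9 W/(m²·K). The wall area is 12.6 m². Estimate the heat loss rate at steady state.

Series thermal resistances:
R_copper = L/(kA) = 0.0042/(399×12.6) = 8.354×10^-7 K/W
R_extruded polystyrene = L/(kA) = 0.105/(0.0306×12.6) = 0.2723 K/W
R_outer film = 1/(h_o·A) = 1/(18.9×12.6) = 0.004199 K/W
R_total = 0.2765 K/W
Q = ΔT / R_total = 38 / 0.2765

Q ≈ 137 W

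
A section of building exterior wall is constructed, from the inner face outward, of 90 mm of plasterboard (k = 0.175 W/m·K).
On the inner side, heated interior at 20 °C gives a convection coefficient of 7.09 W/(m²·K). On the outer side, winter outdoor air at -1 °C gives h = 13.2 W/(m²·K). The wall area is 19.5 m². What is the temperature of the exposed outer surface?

T ≈ 1.18 °C

Treating each layer as a thermal resistance in series:
R_inner film = 1/(h_i·A) = 1/(7.09×19.5) = 0.007233 K/W
R_plasterboard = L/(kA) = 0.09/(0.175×19.5) = 0.02637 K/W
R_outer film = 1/(h_o·A) = 1/(13.2×19.5) = 0.003885 K/W
R_total = 0.03749 K/W;  Q = ΔT/R_total = 21/0.03749 = 560.1 W
T_interface = T_inner − Q·ΣR(inner→interface) = 20 − 560×0.03361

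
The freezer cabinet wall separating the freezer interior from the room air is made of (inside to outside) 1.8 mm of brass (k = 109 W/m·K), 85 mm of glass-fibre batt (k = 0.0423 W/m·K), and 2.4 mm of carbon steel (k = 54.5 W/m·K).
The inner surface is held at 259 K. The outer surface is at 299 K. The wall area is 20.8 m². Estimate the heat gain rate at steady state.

Using the resistance-network approach (series):
R_brass = L/(kA) = 0.0018/(109×20.8) = 7.939×10^-7 K/W
R_glass-fibre batt = L/(kA) = 0.085/(0.0423×20.8) = 0.09661 K/W
R_carbon steel = L/(kA) = 0.0024/(54.5×20.8) = 2.117×10^-6 K/W
R_total = 0.09661 K/W
Q = ΔT / R_total = 40 / 0.09661

Q ≈ 414 W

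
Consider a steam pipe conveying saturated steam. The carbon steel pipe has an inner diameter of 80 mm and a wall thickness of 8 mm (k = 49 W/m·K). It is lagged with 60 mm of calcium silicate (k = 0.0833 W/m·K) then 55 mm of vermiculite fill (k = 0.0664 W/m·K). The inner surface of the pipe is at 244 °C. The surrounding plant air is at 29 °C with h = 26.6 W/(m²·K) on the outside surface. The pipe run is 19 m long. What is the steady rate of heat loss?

Treating each annulus and film as a series resistance:
R_carbon steel pipe wall = ln(48/40)/(2π×49×19) = 3.117×10^-5 K/W
R_calcium silicate = ln(108/48)/(2π×0.0833×19) = 0.08155 K/W
R_vermiculite fill = ln(163/108)/(2π×0.0664×19) = 0.05193 K/W
R_outer film = 1/(h_o·2πr_oL) = 1/(26.6×2π×0.163×19) = 0.001932 K/W
R_total = 0.1354 K/W
Q = ΔT/R_total = 215/0.1354

Q ≈ 1590 W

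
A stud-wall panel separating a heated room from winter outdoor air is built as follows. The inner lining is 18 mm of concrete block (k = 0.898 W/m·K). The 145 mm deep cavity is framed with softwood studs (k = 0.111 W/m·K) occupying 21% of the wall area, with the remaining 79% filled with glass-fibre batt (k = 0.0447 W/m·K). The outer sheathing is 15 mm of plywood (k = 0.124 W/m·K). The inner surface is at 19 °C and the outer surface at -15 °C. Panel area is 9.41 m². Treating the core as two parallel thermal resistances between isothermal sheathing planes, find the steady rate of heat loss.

Q ≈ 122 W

Sheathing layers in series; stud and cavity paths in parallel between them.
R_inner = 0.018/(0.898×9.41) = 0.00213 K/W
R_stud  = 0.145/(0.111×0.21×9.41) = 0.6611 K/W
R_cav   = 0.145/(0.0447×0.79×9.41) = 0.4364 K/W
1/R_core = 1/R_stud + 1/R_cav → R_core = 0.2629 K/W
R_outer = 0.015/(0.124×9.41) = 0.01286 K/W
R_total = 0.2778 K/W
Q = ΔT/R_total = 34/0.2778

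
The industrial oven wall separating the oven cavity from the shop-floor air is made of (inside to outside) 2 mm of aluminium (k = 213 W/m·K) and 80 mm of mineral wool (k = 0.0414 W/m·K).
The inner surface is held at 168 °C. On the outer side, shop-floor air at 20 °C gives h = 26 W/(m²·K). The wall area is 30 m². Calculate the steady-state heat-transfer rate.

Q ≈ 2250 W

Series thermal resistances:
R_aluminium = L/(kA) = 0.002/(213×30) = 3.13×10^-7 K/W
R_mineral wool = L/(kA) = 0.08/(0.0414×30) = 0.06441 K/W
R_outer film = 1/(h_o·A) = 1/(26×30) = 0.001282 K/W
R_total = 0.06569 K/W
Q = ΔT / R_total = 148 / 0.06569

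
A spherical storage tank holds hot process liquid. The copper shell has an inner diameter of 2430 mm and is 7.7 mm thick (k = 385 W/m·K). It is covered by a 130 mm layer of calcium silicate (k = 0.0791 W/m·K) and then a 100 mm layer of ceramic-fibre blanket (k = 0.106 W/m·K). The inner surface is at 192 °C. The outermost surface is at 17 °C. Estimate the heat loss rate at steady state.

Q ≈ 1490 W

Each spherical layer contributes R = (1/r_i − 1/r_o)/(4πk):
R_copper shell = (1/1.215 − 1/1.2227)/(4π×385) = 1.071×10^-6 K/W
R_calcium silicate = (1/1.2227 − 1/1.3527)/(4π×0.0791) = 0.07907 K/W
R_ceramic-fibre blanket = (1/1.3527 − 1/1.4527)/(4π×0.106) = 0.0382 K/W
R_total = 0.1173 K/W
Q = ΔT/R_total = 175/0.1173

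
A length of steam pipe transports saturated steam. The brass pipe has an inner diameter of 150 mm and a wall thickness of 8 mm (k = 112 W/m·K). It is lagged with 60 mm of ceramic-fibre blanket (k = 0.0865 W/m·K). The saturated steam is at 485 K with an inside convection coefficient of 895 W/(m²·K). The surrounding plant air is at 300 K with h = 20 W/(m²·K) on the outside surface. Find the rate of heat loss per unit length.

Per-layer cylindrical resistances, series-summed:
R_inner film = 1/(h_i·2πr₁L) = 1/(895×2π×0.075×1) = 0.002371 K/W
R_brass pipe wall = ln(83/75)/(2π×112×1) = 1.44×10^-4 K/W
R_ceramic-fibre blanket = ln(143/83)/(2π×0.0865×1) = 1.001 K/W
R_outer film = 1/(h_o·2πr_oL) = 1/(20×2π×0.143×1) = 0.05565 K/W
R_total = 1.059 K/W
Q = ΔT/R_total = 185/1.059

q′ ≈ 175 W/m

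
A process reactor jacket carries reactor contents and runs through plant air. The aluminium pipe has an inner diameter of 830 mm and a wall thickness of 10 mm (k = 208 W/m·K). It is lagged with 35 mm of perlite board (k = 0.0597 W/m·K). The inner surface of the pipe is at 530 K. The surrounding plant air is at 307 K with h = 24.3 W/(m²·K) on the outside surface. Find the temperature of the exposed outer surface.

T ≈ 321 K

Cylindrical conduction, so R = ln(r₂/r₁)/(2πkL) per layer, in series:
R_aluminium pipe wall = ln(425/415)/(2π×208×1) = 1.822×10^-5 K/W
R_perlite board = ln(460/425)/(2π×0.0597×1) = 0.211 K/W
R_outer film = 1/(h_o·2πr_oL) = 1/(24.3×2π×0.46×1) = 0.01424 K/W
R_total = 0.2252 K/W
Q = ΔT/R_total = 223/0.2252
Q = 990 W/m
T_interface = T_inner − Q·ΣR(inner→interface) = 530 − 990×0.211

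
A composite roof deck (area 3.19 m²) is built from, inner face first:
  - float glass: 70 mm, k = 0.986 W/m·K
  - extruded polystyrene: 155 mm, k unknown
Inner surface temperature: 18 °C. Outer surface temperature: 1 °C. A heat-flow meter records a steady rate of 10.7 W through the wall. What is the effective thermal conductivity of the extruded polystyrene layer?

Series thermal resistances:
R_float glass = L/(kA) = 0.07/(0.986×3.19) = 0.02226 K/W
Sum of known resistances R_other = 0.02226 K/W
Total R = ΔT/Q = 17/10.7 = 1.589 K/W
R_extruded polystyrene = R_total − R_other = 1.567 K/W
k = L/(R·A) = 0.155/(1.567×3.19)

k ≈ 0.031 W/(m·K)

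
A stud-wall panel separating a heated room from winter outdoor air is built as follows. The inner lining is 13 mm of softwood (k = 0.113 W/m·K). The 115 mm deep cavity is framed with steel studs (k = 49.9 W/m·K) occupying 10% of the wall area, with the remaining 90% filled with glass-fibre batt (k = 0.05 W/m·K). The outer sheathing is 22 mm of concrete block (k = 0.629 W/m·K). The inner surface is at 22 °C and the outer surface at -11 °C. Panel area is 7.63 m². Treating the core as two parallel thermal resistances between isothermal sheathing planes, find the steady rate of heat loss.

Q ≈ 1460 W

Sheathing layers in series; stud and cavity paths in parallel between them.
R_inner = 0.013/(0.113×7.63) = 0.01508 K/W
R_stud  = 0.115/(49.9×0.1×7.63) = 0.00302 K/W
R_cav   = 0.115/(0.05×0.9×7.63) = 0.3349 K/W
1/R_core = 1/R_stud + 1/R_cav → R_core = 0.002993 K/W
R_outer = 0.022/(0.629×7.63) = 0.004584 K/W
R_total = 0.02266 K/W
Q = ΔT/R_total = 33/0.02266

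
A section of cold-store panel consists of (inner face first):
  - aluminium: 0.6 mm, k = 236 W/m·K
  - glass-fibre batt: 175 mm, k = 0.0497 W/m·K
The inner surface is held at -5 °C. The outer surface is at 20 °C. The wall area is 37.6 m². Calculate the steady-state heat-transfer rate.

Q ≈ 267 W

Using the resistance-network approach (series):
R_aluminium = L/(kA) = 0.0006/(236×37.6) = 6.762×10^-8 K/W
R_glass-fibre batt = L/(kA) = 0.175/(0.0497×37.6) = 0.09365 K/W
R_total = 0.09365 K/W
Q = ΔT / R_total = 25 / 0.09365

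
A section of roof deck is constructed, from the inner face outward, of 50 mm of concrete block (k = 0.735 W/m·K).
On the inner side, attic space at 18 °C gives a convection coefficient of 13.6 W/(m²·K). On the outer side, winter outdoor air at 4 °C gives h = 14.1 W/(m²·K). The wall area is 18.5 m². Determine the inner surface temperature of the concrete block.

Thermal resistances in series:
R_inner film = 1/(h_i·A) = 1/(13.6×18.5) = 0.003975 K/W
R_concrete block = L/(kA) = 0.05/(0.735×18.5) = 0.003677 K/W
R_outer film = 1/(h_o·A) = 1/(14.1×18.5) = 0.003834 K/W
R_total = 0.01149 K/W;  Q = ΔT/R_total = 14/0.01149 = 1219 W
T_interface = T_inner − Q·ΣR(inner→interface) = 18 − 1220×0.003975

T ≈ 13.2 °C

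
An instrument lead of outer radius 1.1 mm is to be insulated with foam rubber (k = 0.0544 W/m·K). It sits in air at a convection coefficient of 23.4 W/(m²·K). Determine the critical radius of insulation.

r_cr ≈ 2.32 mm

For a cylinder r_cr = k/h = 0.0544/23.4
r_cr = 2.32 mm; since the bare radius (1.1 mm) is below r_cr, adding a thin layer of insulation will *increase* heat loss.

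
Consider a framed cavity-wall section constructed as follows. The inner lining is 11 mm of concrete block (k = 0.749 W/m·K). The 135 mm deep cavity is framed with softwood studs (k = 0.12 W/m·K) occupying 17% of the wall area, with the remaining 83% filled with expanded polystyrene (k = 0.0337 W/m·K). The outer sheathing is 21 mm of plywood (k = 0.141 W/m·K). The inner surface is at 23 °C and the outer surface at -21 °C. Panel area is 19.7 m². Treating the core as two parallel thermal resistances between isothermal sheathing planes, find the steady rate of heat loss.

Q ≈ 293 W

Sheathing layers in series; stud and cavity paths in parallel between them.
R_inner = 0.011/(0.749×19.7) = 7.455×10^-4 K/W
R_stud  = 0.135/(0.12×0.17×19.7) = 0.3359 K/W
R_cav   = 0.135/(0.0337×0.83×19.7) = 0.245 K/W
1/R_core = 1/R_stud + 1/R_cav → R_core = 0.1417 K/W
R_outer = 0.021/(0.141×19.7) = 0.00756 K/W
R_total = 0.15 K/W
Q = ΔT/R_total = 44/0.15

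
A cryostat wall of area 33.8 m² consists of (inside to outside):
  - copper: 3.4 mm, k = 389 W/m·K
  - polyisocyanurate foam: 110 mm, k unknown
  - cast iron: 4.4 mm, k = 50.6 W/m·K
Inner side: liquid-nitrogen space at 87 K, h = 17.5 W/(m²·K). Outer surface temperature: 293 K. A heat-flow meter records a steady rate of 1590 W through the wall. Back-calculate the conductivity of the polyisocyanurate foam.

Using the resistance-network approach (series):
R_inner film = 1/(h_i·A) = 1/(17.5×33.8) = 0.001691 K/W
R_copper = L/(kA) = 0.0034/(389×33.8) = 2.586×10^-7 K/W
R_cast iron = L/(kA) = 0.0044/(50.6×33.8) = 2.573×10^-6 K/W
Sum of known resistances R_other = 0.001693 K/W
Total R = ΔT/Q = 206/1590 = 0.1296 K/W
R_polyisocyanurate foam = R_total − R_other = 0.1279 K/W
k = L/(R·A) = 0.11/(0.1279×33.8)

k ≈ 0.0255 W/(m·K)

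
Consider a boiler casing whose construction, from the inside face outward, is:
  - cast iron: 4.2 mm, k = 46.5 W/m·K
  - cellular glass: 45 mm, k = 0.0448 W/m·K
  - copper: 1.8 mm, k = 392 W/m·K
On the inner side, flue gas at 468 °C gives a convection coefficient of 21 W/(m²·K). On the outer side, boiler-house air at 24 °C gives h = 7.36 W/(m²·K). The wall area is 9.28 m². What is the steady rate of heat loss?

Using the resistance-network approach (series):
R_inner film = 1/(h_i·A) = 1/(21×9.28) = 0.005131 K/W
R_cast iron = L/(kA) = 0.0042/(46.5×9.28) = 9.733×10^-6 K/W
R_cellular glass = L/(kA) = 0.045/(0.0448×9.28) = 0.1082 K/W
R_copper = L/(kA) = 0.0018/(392×9.28) = 4.948×10^-7 K/W
R_outer film = 1/(h_o·A) = 1/(7.36×9.28) = 0.01464 K/W
R_total = 0.128 K/W
Q = ΔT / R_total = 444 / 0.128

Q ≈ 3470 W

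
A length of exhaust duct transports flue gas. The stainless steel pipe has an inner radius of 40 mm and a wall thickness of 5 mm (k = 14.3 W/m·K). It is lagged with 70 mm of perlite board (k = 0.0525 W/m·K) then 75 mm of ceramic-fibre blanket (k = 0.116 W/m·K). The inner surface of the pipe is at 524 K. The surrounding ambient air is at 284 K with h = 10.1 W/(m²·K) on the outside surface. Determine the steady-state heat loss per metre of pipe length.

q′ ≈ 66.3 W/m

Per-layer cylindrical resistances, series-summed:
R_stainless steel pipe wall = ln(45/40)/(2π×14.3×1) = 0.001311 K/W
R_perlite board = ln(115/45)/(2π×0.0525×1) = 2.844 K/W
R_ceramic-fibre blanket = ln(190/115)/(2π×0.116×1) = 0.6889 K/W
R_outer film = 1/(h_o·2πr_oL) = 1/(10.1×2π×0.19×1) = 0.08294 K/W
R_total = 3.618 K/W
Q = ΔT/R_total = 240/3.618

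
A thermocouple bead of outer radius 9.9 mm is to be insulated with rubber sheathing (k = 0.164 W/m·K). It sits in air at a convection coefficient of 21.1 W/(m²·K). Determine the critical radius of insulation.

For a sphere r_cr = 2k/h = 2×0.164/21.1
r_cr = 15.5 mm; since the bare radius (9.9 mm) is below r_cr, adding a thin layer of insulation will *increase* heat loss.

r_cr ≈ 15.5 mm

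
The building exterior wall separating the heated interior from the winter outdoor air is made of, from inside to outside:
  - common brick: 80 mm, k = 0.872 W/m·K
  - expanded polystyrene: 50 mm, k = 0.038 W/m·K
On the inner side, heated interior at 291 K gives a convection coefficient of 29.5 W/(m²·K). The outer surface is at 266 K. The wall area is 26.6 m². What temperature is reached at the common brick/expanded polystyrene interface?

Treating each layer as a thermal resistance in series:
R_inner film = 1/(h_i·A) = 1/(29.5×26.6) = 0.001274 K/W
R_common brick = L/(kA) = 0.08/(0.872×26.6) = 0.003449 K/W
R_expanded polystyrene = L/(kA) = 0.05/(0.038×26.6) = 0.04947 K/W
R_total = 0.05419 K/W;  Q = ΔT/R_total = 25/0.05419 = 461.3 W
T_interface = T_inner − Q·ΣR(inner→interface) = 291 − 461×0.004723

T ≈ 289 K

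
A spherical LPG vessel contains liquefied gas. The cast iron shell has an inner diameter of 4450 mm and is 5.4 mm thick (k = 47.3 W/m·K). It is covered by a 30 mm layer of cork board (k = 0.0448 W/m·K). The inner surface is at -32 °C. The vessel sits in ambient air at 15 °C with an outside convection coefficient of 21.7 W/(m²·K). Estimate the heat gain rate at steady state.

Q ≈ 4160 W

Spherical conduction: R = (1/r_in − 1/r_out)/(4πk) per layer; series-sum.
R_cast iron shell = (1/2.225 − 1/2.2304)/(4π×47.3) = 1.831×10^-6 K/W
R_cork board = (1/2.2304 − 1/2.2604)/(4π×0.0448) = 0.01057 K/W
R_outer film = 1/(h·4πr_o²) = 1/(21.7×4π×2.2604²) = 7.177×10^-4 K/W
R_total = 0.01129 K/W
Q = ΔT/R_total = 47/0.01129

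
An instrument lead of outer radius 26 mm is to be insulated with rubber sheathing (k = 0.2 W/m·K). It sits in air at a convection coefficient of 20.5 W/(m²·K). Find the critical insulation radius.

For a cylinder r_cr = k/h = 0.2/20.5
r_cr = 9.76 mm; since the bare radius (26 mm) is above r_cr, any added insulation will reduce heat loss.

r_cr ≈ 9.76 mm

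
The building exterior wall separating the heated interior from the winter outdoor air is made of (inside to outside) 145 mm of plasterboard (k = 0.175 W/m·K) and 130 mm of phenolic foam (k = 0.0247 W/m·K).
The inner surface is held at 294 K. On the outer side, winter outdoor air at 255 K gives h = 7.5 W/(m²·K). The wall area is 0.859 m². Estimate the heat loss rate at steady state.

Series thermal resistances:
R_plasterboard = L/(kA) = 0.145/(0.175×0.859) = 0.9646 K/W
R_phenolic foam = L/(kA) = 0.13/(0.0247×0.859) = 6.127 K/W
R_outer film = 1/(h_o·A) = 1/(7.5×0.859) = 0.1552 K/W
R_total = 7.247 K/W
Q = ΔT / R_total = 39 / 7.247

Q ≈ 5.38 W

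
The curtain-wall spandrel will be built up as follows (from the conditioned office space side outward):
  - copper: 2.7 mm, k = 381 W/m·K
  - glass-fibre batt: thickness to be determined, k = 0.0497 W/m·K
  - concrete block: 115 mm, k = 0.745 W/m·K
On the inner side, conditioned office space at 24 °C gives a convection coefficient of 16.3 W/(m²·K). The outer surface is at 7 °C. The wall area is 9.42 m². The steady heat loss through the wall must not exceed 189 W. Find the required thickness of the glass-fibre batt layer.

Using the resistance-network approach (series):
R_inner film = 1/(h_i·A) = 1/(16.3×9.42) = 0.006513 K/W
R_copper = L/(kA) = 0.0027/(381×9.42) = 7.523×10^-7 K/W
R_concrete block = L/(kA) = 0.115/(0.745×9.42) = 0.01639 K/W
Sum of the known resistances R_other = 0.0229 K/W
Required total resistance R_tot = ΔT/Q_allow = 17/189 = 0.08995 K/W
R_glass-fibre batt = R_tot − R_other = 0.06705 K/W
L = R·k·A = 0.06705×0.0497×9.42

L ≈ 31.4 mm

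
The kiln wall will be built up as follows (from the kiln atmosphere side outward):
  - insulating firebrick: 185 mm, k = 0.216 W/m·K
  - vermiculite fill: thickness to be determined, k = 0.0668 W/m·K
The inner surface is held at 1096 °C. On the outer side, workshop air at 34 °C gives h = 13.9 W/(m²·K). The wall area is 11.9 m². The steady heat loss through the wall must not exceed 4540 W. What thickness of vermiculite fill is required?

L ≈ 124 mm

Model the wall as resistances in series:
R_insulating firebrick = L/(kA) = 0.185/(0.216×11.9) = 0.07197 K/W
R_outer film = 1/(h_o·A) = 1/(13.9×11.9) = 0.006046 K/W
Sum of the known resistances R_other = 0.07802 K/W
Required total resistance R_tot = ΔT/Q_allow = 1062/4540 = 0.2339 K/W
R_vermiculite fill = R_tot − R_other = 0.1559 K/W
L = R·k·A = 0.1559×0.0668×11.9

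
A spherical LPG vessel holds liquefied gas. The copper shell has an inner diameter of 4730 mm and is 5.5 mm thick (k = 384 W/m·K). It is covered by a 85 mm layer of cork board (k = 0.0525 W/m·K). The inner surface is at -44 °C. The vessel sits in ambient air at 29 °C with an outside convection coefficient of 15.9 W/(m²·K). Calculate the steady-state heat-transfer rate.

For a spherical shell R = (1/r₁ − 1/r₂)/(4πk); film R = 1/(h·4πr²). In series:
R_copper shell = (1/2.365 − 1/2.3705)/(4π×384) = 2.033×10^-7 K/W
R_cork board = (1/2.3705 − 1/2.4555)/(4π×0.0525) = 0.02213 K/W
R_outer film = 1/(h·4πr_o²) = 1/(15.9×4π×2.4555²) = 8.301×10^-4 K/W
R_total = 0.02296 K/W
Q = ΔT/R_total = 73/0.02296

Q ≈ 3180 W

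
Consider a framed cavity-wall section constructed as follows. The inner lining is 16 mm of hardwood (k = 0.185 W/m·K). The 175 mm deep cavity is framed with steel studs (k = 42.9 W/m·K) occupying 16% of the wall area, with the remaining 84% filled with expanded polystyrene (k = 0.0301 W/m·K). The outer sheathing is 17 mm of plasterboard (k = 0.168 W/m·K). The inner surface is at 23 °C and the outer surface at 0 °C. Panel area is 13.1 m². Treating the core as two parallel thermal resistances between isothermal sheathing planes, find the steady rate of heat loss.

Sheathing layers in series; stud and cavity paths in parallel between them.
R_inner = 0.016/(0.185×13.1) = 0.006602 K/W
R_stud  = 0.175/(42.9×0.16×13.1) = 0.001946 K/W
R_cav   = 0.175/(0.0301×0.84×13.1) = 0.5283 K/W
1/R_core = 1/R_stud + 1/R_cav → R_core = 0.001939 K/W
R_outer = 0.017/(0.168×13.1) = 0.007724 K/W
R_total = 0.01627 K/W
Q = ΔT/R_total = 23/0.01627

Q ≈ 1410 W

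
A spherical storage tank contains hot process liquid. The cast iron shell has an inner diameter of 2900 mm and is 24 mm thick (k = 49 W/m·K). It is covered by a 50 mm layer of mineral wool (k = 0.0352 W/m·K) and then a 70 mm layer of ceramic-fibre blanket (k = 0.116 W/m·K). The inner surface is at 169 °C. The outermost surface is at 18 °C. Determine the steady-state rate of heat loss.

Q ≈ 2150 W

Radial (spherical) resistances in series:
R_cast iron shell = (1/1.45 − 1/1.474)/(4π×49) = 1.824×10^-5 K/W
R_mineral wool = (1/1.474 − 1/1.524)/(4π×0.0352) = 0.05032 K/W
R_ceramic-fibre blanket = (1/1.524 − 1/1.594)/(4π×0.116) = 0.01977 K/W
R_total = 0.07011 K/W
Q = ΔT/R_total = 151/0.07011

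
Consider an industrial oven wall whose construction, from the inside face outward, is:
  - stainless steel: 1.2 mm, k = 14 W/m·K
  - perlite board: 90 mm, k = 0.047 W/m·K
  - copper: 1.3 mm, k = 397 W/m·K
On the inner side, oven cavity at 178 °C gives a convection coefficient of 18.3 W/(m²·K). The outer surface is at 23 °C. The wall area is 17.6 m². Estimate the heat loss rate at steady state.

Thermal resistances in series:
R_inner film = 1/(h_i·A) = 1/(18.3×17.6) = 0.003105 K/W
R_stainless steel = L/(kA) = 0.0012/(14×17.6) = 4.87×10^-6 K/W
R_perlite board = L/(kA) = 0.09/(0.047×17.6) = 0.1088 K/W
R_copper = L/(kA) = 0.0013/(397×17.6) = 1.861×10^-7 K/W
R_total = 0.1119 K/W
Q = ΔT / R_total = 155 / 0.1119

Q ≈ 1390 W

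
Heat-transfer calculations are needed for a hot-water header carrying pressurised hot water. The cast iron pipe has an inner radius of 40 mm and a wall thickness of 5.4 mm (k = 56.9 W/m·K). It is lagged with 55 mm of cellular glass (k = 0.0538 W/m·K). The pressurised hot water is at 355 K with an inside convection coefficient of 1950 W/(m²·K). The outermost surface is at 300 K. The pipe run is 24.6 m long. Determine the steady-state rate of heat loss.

Q ≈ 576 W

Cylindrical conduction, so R = ln(r₂/r₁)/(2πkL) per layer, in series:
R_inner film = 1/(h_i·2πr₁L) = 1/(1950×2π×0.04×24.6) = 8.295×10^-5 K/W
R_cast iron pipe wall = ln(45.4/40)/(2π×56.9×24.6) = 1.44×10^-5 K/W
R_cellular glass = ln(100.4/45.4)/(2π×0.0538×24.6) = 0.09544 K/W
R_total = 0.09554 K/W
Q = ΔT/R_total = 55/0.09554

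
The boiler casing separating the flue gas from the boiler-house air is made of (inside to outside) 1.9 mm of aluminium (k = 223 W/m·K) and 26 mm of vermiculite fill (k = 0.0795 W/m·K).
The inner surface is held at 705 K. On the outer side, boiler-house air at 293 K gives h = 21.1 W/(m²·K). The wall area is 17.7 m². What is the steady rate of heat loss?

Thermal resistances in series:
R_aluminium = L/(kA) = 0.0019/(223×17.7) = 4.814×10^-7 K/W
R_vermiculite fill = L/(kA) = 0.026/(0.0795×17.7) = 0.01848 K/W
R_outer film = 1/(h_o·A) = 1/(21.1×17.7) = 0.002678 K/W
R_total = 0.02116 K/W
Q = ΔT / R_total = 412 / 0.02116

Q ≈ 19500 W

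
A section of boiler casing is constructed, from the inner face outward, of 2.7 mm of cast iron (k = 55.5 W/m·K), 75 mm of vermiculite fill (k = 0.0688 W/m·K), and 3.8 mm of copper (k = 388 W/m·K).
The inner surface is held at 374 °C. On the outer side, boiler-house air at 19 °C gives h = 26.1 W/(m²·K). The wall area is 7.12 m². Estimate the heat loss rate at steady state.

Using the resistance-network approach (series):
R_cast iron = L/(kA) = 0.0027/(55.5×7.12) = 6.833×10^-6 K/W
R_vermiculite fill = L/(kA) = 0.075/(0.0688×7.12) = 0.1531 K/W
R_copper = L/(kA) = 0.0038/(388×7.12) = 1.376×10^-6 K/W
R_outer film = 1/(h_o·A) = 1/(26.1×7.12) = 0.005381 K/W
R_total = 0.1585 K/W
Q = ΔT / R_total = 355 / 0.1585

Q ≈ 2240 W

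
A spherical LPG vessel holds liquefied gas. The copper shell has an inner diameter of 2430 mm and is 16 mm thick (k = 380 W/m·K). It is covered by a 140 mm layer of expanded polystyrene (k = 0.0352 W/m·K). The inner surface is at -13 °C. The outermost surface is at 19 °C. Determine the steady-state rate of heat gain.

Q ≈ 171 W

Each spherical layer contributes R = (1/r_i − 1/r_o)/(4πk):
R_copper shell = (1/1.215 − 1/1.231)/(4π×380) = 2.24×10^-6 K/W
R_expanded polystyrene = (1/1.231 − 1/1.371)/(4π×0.0352) = 0.1875 K/W
R_total = 0.1875 K/W
Q = ΔT/R_total = 32/0.1875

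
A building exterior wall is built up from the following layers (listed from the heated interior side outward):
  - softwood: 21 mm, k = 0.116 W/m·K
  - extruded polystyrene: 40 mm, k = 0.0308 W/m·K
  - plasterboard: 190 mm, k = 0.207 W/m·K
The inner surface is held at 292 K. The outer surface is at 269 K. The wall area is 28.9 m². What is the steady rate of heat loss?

Q ≈ 277 W

Thermal resistances in series:
R_softwood = L/(kA) = 0.021/(0.116×28.9) = 0.006264 K/W
R_extruded polystyrene = L/(kA) = 0.04/(0.0308×28.9) = 0.04494 K/W
R_plasterboard = L/(kA) = 0.19/(0.207×28.9) = 0.03176 K/W
R_total = 0.08296 K/W
Q = ΔT / R_total = 23 / 0.08296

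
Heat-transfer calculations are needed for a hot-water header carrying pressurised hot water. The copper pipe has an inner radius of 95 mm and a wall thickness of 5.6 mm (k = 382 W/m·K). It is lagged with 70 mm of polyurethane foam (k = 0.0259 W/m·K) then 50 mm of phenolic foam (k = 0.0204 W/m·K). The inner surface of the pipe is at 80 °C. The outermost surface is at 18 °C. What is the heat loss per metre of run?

Treating each annulus and film as a series resistance:
R_copper pipe wall = ln(100.6/95)/(2π×382×1) = 2.386×10^-5 K/W
R_polyurethane foam = ln(170.6/100.6)/(2π×0.0259×1) = 3.246 K/W
R_phenolic foam = ln(220.6/170.6)/(2π×0.0204×1) = 2.005 K/W
R_total = 5.251 K/W
Q = ΔT/R_total = 62/5.251

q′ ≈ 11.8 W/m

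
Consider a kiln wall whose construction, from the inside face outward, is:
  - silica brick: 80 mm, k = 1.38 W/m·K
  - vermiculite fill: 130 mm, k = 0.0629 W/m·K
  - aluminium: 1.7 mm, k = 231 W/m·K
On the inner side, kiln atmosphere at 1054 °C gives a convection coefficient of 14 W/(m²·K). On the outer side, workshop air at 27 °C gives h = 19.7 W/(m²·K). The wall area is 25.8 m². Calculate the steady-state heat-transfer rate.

Q ≈ 11800 W

Thermal resistances in series:
R_inner film = 1/(h_i·A) = 1/(14×25.8) = 0.002769 K/W
R_silica brick = L/(kA) = 0.08/(1.38×25.8) = 0.002247 K/W
R_vermiculite fill = L/(kA) = 0.13/(0.0629×25.8) = 0.08011 K/W
R_aluminium = L/(kA) = 0.0017/(231×25.8) = 2.852×10^-7 K/W
R_outer film = 1/(h_o·A) = 1/(19.7×25.8) = 0.001967 K/W
R_total = 0.08709 K/W
Q = ΔT / R_total = 1027 / 0.08709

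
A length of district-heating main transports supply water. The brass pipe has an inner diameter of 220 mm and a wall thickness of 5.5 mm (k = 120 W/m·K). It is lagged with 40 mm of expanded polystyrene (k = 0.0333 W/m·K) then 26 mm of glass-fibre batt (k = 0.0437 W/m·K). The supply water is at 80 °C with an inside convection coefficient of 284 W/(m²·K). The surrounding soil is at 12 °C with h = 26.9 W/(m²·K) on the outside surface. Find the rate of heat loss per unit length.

Treating each annulus and film as a series resistance:
R_inner film = 1/(h_i·2πr₁L) = 1/(284×2π×0.11×1) = 0.005095 K/W
R_brass pipe wall = ln(115.5/110)/(2π×120×1) = 6.471×10^-5 K/W
R_expanded polystyrene = ln(155.5/115.5)/(2π×0.0333×1) = 1.421 K/W
R_glass-fibre batt = ln(181.5/155.5)/(2π×0.0437×1) = 0.5631 K/W
R_outer film = 1/(h_o·2πr_oL) = 1/(26.9×2π×0.1815×1) = 0.0326 K/W
R_total = 2.022 K/W
Q = ΔT/R_total = 68/2.022

q′ ≈ 33.6 W/m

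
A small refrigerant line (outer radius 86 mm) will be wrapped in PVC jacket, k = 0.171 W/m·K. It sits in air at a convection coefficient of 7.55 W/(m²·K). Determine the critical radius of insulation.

For a cylinder r_cr = k/h = 0.171/7.55
r_cr = 22.6 mm; since the bare radius (86 mm) is above r_cr, any added insulation will reduce heat loss.

r_cr ≈ 22.6 mm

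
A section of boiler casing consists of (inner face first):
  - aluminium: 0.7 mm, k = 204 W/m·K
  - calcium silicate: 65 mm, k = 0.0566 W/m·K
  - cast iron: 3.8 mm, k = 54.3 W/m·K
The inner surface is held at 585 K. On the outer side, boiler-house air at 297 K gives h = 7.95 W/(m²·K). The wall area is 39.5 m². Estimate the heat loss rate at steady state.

Q ≈ 8930 W

Thermal resistances in series:
R_aluminium = L/(kA) = 0.0007/(204×39.5) = 8.687×10^-8 K/W
R_calcium silicate = L/(kA) = 0.065/(0.0566×39.5) = 0.02907 K/W
R_cast iron = L/(kA) = 0.0038/(54.3×39.5) = 1.772×10^-6 K/W
R_outer film = 1/(h_o·A) = 1/(7.95×39.5) = 0.003184 K/W
R_total = 0.03226 K/W
Q = ΔT / R_total = 288 / 0.03226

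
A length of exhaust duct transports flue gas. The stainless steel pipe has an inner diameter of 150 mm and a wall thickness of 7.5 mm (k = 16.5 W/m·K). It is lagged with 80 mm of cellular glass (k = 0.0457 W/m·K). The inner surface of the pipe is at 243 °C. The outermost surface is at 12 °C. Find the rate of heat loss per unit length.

Per-layer cylindrical resistances, series-summed:
R_stainless steel pipe wall = ln(82.5/75)/(2π×16.5×1) = 9.193×10^-4 K/W
R_cellular glass = ln(162.5/82.5)/(2π×0.0457×1) = 2.361 K/W
R_total = 2.362 K/W
Q = ΔT/R_total = 231/2.362

q′ ≈ 97.8 W/m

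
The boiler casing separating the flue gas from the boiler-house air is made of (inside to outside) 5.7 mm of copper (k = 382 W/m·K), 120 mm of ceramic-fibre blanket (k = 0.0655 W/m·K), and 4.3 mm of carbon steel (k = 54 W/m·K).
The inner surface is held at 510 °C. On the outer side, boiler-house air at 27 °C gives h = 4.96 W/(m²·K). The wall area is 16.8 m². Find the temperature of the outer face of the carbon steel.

Series thermal resistances:
R_copper = L/(kA) = 0.0057/(382×16.8) = 8.882×10^-7 K/W
R_ceramic-fibre blanket = L/(kA) = 0.12/(0.0655×16.8) = 0.1091 K/W
R_carbon steel = L/(kA) = 0.0043/(54×16.8) = 4.74×10^-6 K/W
R_outer film = 1/(h_o·A) = 1/(4.96×16.8) = 0.012 K/W
R_total = 0.1211 K/W;  Q = ΔT/R_total = 483/0.1211 = 3990 W
T_interface = T_inner − Q·ΣR(inner→interface) = 510 − 3990×0.1091

T ≈ 74.9 °C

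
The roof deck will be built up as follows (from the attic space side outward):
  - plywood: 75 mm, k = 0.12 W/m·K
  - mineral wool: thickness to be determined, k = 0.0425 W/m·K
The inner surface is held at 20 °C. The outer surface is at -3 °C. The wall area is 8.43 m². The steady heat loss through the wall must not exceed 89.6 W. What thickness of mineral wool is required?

Thermal resistances in series:
R_plywood = L/(kA) = 0.075/(0.12×8.43) = 0.07414 K/W
Sum of the known resistances R_other = 0.07414 K/W
Required total resistance R_tot = ΔT/Q_allow = 23/89.6 = 0.2567 K/W
R_mineral wool = R_tot − R_other = 0.1826 K/W
L = R·k·A = 0.1826×0.0425×8.43

L ≈ 65.4 mm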